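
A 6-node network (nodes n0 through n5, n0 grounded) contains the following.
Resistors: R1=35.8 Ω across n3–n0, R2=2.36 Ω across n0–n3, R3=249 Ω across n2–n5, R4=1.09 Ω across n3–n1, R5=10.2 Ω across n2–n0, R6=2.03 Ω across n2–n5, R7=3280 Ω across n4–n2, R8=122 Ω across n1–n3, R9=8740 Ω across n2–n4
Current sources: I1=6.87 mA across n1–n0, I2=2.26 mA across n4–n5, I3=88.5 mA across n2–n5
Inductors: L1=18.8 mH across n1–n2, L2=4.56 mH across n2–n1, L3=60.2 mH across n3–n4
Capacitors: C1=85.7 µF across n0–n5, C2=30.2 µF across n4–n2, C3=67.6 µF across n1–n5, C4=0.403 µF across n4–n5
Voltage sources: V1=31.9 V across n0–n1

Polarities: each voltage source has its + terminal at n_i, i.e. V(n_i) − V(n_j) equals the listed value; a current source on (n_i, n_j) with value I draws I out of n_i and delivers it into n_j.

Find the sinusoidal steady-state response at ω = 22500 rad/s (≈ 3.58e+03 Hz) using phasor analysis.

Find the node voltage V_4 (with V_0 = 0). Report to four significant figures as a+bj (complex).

Element admittances at ω=22500 rad/s:
  Y(R1) = 0.02793+0.000j S between n3,n0
  I1: injects 0.00687 A into n0 (from n1)
  Y(L1) = 0.000-0.002364j S between n1,n2
  Y(L2) = 0.000-0.009747j S between n2,n1
  Y(R2) = 0.4237+0.000j S between n0,n3
  Y(R3) = 0.004016+0.000j S between n2,n5
  Y(R4) = 0.9174+0.000j S between n3,n1
  Y(C1) = 0.000+1.928j S between n0,n5
  I2: injects 0.00226 A into n5 (from n4)
  Y(R5) = 0.09804+0.000j S between n2,n0
  Y(R6) = 0.4926+0.000j S between n2,n5
  Y(R7) = 0.0003049+0.000j S between n4,n2
  Y(R8) = 0.008197+0.000j S between n1,n3
  Y(L3) = 0.000-0.0007383j S between n3,n4
  Y(R9) = 0.0001144+0.000j S between n2,n4
  Y(C2) = 0.000+0.6795j S between n4,n2
  Y(C3) = 0.000+1.521j S between n1,n5
  Y(C4) = 0.000+0.009067j S between n4,n5
  I3: injects 0.0885 A into n5 (from n2)
  V1: constraint V(n0)−V(n1) = 31.9
Assemble and solve the 6×6 MNA system:
  V(n1)=-31.90+0.000j  V(n2)=-11.84+0.1072j  V(n3)=-21.44-0.005137j  V(n4)=-11.86+0.1047j  V(n5)=-14.00-0.3361j
  i(V1)=-10.19-26.98j

-11.86+0.1047j V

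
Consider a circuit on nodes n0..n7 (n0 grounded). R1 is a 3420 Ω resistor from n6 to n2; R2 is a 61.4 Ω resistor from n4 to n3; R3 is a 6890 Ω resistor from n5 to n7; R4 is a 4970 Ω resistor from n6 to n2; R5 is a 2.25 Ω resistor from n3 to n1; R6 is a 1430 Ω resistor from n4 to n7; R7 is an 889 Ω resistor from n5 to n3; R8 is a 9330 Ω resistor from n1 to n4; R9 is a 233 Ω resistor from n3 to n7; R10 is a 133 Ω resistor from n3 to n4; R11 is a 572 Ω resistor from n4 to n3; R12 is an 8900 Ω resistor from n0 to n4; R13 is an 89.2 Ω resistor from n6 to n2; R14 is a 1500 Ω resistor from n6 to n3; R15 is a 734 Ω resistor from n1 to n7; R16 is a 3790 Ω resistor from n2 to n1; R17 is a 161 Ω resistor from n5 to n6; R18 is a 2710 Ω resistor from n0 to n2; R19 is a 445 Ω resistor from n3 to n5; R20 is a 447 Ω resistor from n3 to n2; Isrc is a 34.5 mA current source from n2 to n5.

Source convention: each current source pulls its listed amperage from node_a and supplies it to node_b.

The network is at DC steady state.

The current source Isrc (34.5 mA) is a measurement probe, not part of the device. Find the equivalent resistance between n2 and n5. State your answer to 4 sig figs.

R_eq = 179.3 Ω

Apply KCL at each of the 7 non-ground nodes and solve the resulting linear system.
Node n1: branches {R5, R8, R15, R16} → V_1 = 2.628
Node n2: branches {R1, R4, R13, R16, R18, R20, Isrc} → V_2 = -0.7977
Node n3: branches {R2, R5, R7, R9, R10, R11, R14, R19, R20} → V_3 = 2.629
Node n4: branches {R2, R6, R8, R10, R11, R12} → V_4 = 2.620
Node n5: branches {R3, R7, R17, R19, Isrc} → V_5 = 5.387
Node n6: branches {R1, R4, R13, R14, R17} → V_6 = 1.392
Node n7: branches {R3, R6, R9, R15} → V_7 = 2.690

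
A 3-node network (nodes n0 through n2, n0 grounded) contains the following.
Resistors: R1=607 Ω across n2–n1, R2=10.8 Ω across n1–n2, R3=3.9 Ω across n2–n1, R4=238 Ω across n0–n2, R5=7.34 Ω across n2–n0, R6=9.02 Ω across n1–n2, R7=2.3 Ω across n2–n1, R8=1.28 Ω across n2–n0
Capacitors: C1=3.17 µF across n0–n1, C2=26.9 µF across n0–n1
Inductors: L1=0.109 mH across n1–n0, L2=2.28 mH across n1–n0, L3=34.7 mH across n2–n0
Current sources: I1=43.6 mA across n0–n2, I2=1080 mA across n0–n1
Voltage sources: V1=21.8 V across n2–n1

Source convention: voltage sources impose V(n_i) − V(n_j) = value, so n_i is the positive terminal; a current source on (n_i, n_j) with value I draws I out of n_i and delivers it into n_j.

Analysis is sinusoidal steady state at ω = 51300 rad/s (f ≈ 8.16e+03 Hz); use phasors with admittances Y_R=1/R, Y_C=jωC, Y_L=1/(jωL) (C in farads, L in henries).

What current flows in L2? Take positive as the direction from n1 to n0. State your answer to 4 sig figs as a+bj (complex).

Element admittances at ω=51300 rad/s:
  Y(R1) = 0.001647+0.000j S between n2,n1
  Y(R2) = 0.09259+0.000j S between n1,n2
  Y(C1) = 0.000+0.1626j S between n0,n1
  Y(L1) = 0.000-0.1788j S between n1,n0
  Y(L2) = 0.000-0.008550j S between n1,n0
  Y(C2) = 0.000+1.380j S between n0,n1
  Y(R3) = 0.2564+0.000j S between n2,n1
  Y(R4) = 0.004202+0.000j S between n0,n2
  Y(R5) = 0.1362+0.000j S between n2,n0
  Y(R6) = 0.1109+0.000j S between n1,n2
  Y(R7) = 0.4348+0.000j S between n2,n1
  Y(R8) = 0.7812+0.000j S between n2,n0
  I1: injects 0.0436 A into n2 (from n0)
  I2: injects 1.08 A into n1 (from n0)
  Y(L3) = 0.000-0.0005618j S between n2,n0
  V1: constraint V(n2)−V(n1) = 21.8
Assemble and solve the 3×3 MNA system:
  V(n1)=-6.507+9.576j  V(n2)=15.29+9.576j
  i(V1)=-33.60-8.818j

0.08187+0.05563j A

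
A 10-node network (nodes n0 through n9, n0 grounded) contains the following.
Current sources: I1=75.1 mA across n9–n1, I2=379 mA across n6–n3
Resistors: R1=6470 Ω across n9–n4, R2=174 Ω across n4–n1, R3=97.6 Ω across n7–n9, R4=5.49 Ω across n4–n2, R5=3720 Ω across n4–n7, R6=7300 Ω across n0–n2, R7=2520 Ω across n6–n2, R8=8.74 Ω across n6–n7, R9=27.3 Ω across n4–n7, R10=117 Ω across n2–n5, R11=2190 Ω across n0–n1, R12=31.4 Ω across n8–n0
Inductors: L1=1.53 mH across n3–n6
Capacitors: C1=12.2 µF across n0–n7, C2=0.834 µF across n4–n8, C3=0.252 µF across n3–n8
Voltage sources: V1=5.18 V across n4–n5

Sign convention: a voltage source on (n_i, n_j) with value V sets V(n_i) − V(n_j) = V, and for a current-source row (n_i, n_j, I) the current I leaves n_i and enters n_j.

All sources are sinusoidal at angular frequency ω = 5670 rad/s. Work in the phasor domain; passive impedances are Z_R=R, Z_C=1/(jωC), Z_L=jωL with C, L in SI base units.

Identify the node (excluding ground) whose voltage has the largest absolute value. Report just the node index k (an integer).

Apply KCL at each of the 9 non-ground nodes and solve the resulting linear system.
Node n1: branches {I1, R2, R11} → V_1 = 13.62-0.1465j
Node n2: branches {R4, R6, R7, R10} → V_2 = 1.403-0.1576j
Node n3: branches {L1, C3, I2} → V_3 = -0.07204+3.382j
Node n4: branches {R1, R2, R4, R5, C2, R9, V1} → V_4 = 1.639-0.1582j
Node n5: branches {R10, V1} → V_5 = -3.541-0.1582j
Node n6: branches {L1, R7, R8, I2} → V_6 = -0.07213+0.05557j
Node n7: branches {R3, R5, C1, R8, R9} → V_7 = -0.1163+0.05639j
Node n8: branches {C2, C3, R12} → V_8 = -0.07888+0.2554j
Node n9: branches {I1, R1, R3} → V_9 = -7.311+0.05320j
Source currents: i(V1)=-0.04225-4.759e-06j

1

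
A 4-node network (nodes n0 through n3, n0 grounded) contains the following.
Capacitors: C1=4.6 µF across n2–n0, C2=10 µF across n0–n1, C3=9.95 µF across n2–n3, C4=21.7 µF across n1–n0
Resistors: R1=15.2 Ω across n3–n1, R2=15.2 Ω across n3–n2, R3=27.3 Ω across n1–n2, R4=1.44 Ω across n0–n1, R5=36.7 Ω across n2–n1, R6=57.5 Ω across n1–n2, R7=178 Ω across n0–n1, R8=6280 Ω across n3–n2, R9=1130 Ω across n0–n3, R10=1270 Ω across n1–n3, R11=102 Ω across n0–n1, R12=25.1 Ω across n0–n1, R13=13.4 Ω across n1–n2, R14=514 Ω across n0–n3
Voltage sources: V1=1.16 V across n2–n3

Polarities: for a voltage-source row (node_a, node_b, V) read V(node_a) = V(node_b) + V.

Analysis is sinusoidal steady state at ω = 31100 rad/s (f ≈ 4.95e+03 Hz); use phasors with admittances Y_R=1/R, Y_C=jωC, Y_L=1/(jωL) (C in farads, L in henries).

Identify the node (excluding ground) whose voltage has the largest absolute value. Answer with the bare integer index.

MNA unknowns: 3 node voltages V₁..V_3 plus 1 source current (V1)
C1: Y=0.000+0.1431j on G[2,0]
R1: Y=0.06579+0.000j on G[3,1]
R2: Y=0.06579+0.000j on G[3,2]
R3: Y=0.03663+0.000j on G[1,2]
R4: Y=0.6944+0.000j on G[0,1]
R5: Y=0.02725+0.000j on G[2,1]
R6: Y=0.01739+0.000j on G[1,2]
C2: Y=0.000+0.3110j on G[0,1]
R7: Y=0.005618+0.000j on G[0,1]
C3: Y=0.000+0.3094j on G[2,3]
R8: Y=0.0001592+0.000j on G[3,2]
C4: Y=0.000+0.6749j on G[1,0]
R9: Y=0.0008850+0.000j on G[0,3]
R10: Y=0.0007874+0.000j on G[1,3]
R11: Y=0.009804+0.000j on G[0,1]
R12: Y=0.03984+0.000j on G[0,1]
R13: Y=0.07463+0.000j on G[1,2]
R14: Y=0.001946+0.000j on G[0,3]
V1: row V2−V3=1.16, i_V1 at 2,3
solve → V1=-0.03029-0.003807j, V2=0.2317-0.1509j, V3=-0.9283-0.1509j
aux → i_V1=-0.1389-0.3692j

3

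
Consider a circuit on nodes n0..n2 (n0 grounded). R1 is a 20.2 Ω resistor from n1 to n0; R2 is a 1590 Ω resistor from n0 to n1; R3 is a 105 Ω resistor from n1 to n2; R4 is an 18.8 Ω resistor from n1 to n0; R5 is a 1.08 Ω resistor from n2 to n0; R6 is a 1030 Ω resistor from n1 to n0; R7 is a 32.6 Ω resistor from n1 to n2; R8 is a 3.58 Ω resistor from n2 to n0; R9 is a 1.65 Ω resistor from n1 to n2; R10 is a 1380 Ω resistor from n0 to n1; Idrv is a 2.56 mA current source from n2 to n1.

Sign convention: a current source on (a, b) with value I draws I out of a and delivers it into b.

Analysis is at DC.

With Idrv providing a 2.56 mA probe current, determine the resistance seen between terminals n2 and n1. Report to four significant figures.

MNA unknowns: 2 node voltages V₁..V_2
R1: Y=0.04950 on G[1,0]
R2: Y=0.0006289 on G[0,1]
R3: Y=0.009524 on G[1,2]
R4: Y=0.05319 on G[1,0]
R5: Y=0.9259 on G[2,0]
R6: Y=0.0009709 on G[1,0]
R7: Y=0.03067 on G[1,2]
R8: Y=0.2793 on G[2,0]
R9: Y=0.6061 on G[1,2]
R10: Y=0.0007246 on G[0,1]
Idrv: z[2]−=0.00256, z[1]+=0.00256
solve → V1=0.003170, V2=-0.0002762

R_eq = 1.346 Ω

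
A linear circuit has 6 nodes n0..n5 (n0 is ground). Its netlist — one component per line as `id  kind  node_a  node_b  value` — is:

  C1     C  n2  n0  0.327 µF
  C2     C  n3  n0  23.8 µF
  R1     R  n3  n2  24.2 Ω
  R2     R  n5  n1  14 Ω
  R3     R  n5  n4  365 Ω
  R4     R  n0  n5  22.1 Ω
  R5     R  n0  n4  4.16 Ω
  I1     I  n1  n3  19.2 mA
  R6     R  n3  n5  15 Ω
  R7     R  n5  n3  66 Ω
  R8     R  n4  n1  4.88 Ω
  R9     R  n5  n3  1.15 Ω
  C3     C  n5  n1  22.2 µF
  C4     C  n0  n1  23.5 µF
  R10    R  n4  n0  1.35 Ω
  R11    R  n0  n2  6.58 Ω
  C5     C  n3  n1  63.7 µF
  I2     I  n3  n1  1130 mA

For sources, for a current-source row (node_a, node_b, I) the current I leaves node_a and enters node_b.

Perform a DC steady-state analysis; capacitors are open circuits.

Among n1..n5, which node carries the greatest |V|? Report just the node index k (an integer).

3

Apply KCL at each of the 5 non-ground nodes and solve the resulting linear system.
Node n1: branches {R2, I1, R8, C3, C4, C5, I2} → V_1 = 2.896
Node n2: branches {C1, R1, R11} → V_2 = -1.428
Node n3: branches {C2, R1, I1, R6, R7, R9, C5, I2} → V_3 = -6.680
Node n4: branches {R3, R5, R8, R10} → V_4 = 0.4860
Node n5: branches {R2, R3, R4, R6, R7, R9, C3} → V_5 = -5.741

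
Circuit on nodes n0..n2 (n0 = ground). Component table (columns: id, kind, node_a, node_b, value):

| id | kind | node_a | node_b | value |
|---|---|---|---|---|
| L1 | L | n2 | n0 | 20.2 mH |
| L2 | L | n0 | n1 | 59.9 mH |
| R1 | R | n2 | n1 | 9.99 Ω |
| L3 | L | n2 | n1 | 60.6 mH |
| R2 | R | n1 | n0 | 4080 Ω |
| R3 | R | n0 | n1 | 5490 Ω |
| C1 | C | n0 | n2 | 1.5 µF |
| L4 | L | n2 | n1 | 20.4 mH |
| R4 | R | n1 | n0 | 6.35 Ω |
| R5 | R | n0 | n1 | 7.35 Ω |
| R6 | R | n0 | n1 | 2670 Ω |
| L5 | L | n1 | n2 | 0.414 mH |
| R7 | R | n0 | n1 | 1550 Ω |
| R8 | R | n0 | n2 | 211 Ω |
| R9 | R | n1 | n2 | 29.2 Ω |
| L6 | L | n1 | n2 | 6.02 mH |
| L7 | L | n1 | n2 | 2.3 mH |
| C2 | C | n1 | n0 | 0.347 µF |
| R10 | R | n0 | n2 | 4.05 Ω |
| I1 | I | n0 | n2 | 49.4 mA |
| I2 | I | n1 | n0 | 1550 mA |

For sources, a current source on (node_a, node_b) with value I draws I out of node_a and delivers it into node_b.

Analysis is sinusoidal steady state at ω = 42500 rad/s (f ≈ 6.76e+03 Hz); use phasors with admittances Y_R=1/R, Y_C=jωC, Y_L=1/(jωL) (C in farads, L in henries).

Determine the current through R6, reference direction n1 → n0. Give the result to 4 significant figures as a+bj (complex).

Element admittances at ω=42500 rad/s:
  Y(L1) = 0.000-0.001165j S between n2,n0
  Y(L2) = 0.000-0.0003928j S between n0,n1
  Y(R1) = 0.1001+0.000j S between n2,n1
  Y(L3) = 0.000-0.0003883j S between n2,n1
  Y(R2) = 0.0002451+0.000j S between n1,n0
  Y(R3) = 0.0001821+0.000j S between n0,n1
  Y(C1) = 0.000+0.06375j S between n0,n2
  Y(L4) = 0.000-0.001153j S between n2,n1
  Y(R4) = 0.1575+0.000j S between n1,n0
  Y(R5) = 0.1361+0.000j S between n0,n1
  Y(R6) = 0.0003745+0.000j S between n0,n1
  Y(L5) = 0.000-0.05683j S between n1,n2
  Y(R7) = 0.0006452+0.000j S between n0,n1
  Y(R8) = 0.004739+0.000j S between n0,n2
  Y(R9) = 0.03425+0.000j S between n1,n2
  Y(L6) = 0.000-0.003909j S between n1,n2
  Y(L7) = 0.000-0.01023j S between n1,n2
  Y(C2) = 0.000+0.01475j S between n1,n0
  Y(R10) = 0.2469+0.000j S between n0,n2
  I1: injects 0.0494 A into n2 (from n0)
  I2: injects 1.55 A into n0 (from n1)
Assemble and solve the 2×2 MNA system:
  V(n1)=-3.878-0.1065j  V(n2)=-1.259+0.6592j

-0.001453-3.989e-05j A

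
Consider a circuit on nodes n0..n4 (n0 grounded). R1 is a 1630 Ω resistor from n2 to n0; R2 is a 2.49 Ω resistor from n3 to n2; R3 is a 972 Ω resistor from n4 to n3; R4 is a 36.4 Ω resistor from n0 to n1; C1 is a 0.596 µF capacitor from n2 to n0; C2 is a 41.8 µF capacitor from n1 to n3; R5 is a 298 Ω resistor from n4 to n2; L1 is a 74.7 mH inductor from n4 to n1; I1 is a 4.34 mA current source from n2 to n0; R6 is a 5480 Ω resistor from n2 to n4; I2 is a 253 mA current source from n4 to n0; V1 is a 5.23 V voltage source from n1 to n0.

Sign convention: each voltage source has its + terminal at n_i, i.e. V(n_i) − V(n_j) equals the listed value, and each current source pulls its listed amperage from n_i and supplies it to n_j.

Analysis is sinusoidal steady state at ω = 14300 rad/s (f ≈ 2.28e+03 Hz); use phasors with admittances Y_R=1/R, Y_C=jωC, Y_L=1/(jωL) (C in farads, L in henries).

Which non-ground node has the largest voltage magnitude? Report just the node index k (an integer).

4

Element admittances at ω=14300 rad/s:
  Y(R1) = 0.0006135+0.000j S between n2,n0
  Y(R2) = 0.4016+0.000j S between n3,n2
  Y(R3) = 0.001029+0.000j S between n4,n3
  Y(R4) = 0.02747+0.000j S between n0,n1
  Y(C1) = 0.000+0.008523j S between n2,n0
  Y(C2) = 0.000+0.5977j S between n1,n3
  Y(R5) = 0.003356+0.000j S between n4,n2
  Y(L1) = 0.000-0.0009361j S between n4,n1
  I1: injects 0.00434 A into n0 (from n2)
  Y(R6) = 0.0001825+0.000j S between n2,n4
  I2: injects 0.253 A into n0 (from n4)
  V1: constraint V(n1)−V(n0) = 5.23
Assemble and solve the 5×5 MNA system:
  V(n1)=5.230+0.000j  V(n2)=4.599+0.2207j  V(n3)=5.080+0.4153j  V(n4)=-48.49-10.75j
  i(V1)=-0.4020-0.03933j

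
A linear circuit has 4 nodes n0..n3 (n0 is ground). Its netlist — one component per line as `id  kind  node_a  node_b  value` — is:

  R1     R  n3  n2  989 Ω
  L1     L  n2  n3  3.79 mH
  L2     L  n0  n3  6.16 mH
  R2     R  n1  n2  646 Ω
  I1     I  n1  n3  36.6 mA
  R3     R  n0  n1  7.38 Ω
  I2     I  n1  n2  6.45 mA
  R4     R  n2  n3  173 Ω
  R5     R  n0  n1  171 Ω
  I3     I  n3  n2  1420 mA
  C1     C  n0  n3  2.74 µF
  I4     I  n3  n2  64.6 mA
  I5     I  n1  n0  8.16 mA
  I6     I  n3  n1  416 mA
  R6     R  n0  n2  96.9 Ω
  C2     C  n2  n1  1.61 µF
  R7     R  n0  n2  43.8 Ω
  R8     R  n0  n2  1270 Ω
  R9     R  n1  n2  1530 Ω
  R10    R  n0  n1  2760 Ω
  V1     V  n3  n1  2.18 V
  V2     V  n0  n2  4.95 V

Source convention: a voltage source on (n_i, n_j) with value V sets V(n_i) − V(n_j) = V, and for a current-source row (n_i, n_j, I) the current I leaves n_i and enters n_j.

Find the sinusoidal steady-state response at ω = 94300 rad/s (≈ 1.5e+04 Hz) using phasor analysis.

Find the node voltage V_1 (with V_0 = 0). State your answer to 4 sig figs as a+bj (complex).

MNA unknowns: 3 node voltages V₁..V_3 plus 2 source currents (V1, V2)
R1: Y=0.001011+0.000j on G[3,2]
L1: Y=0.000-0.002798j on G[2,3]
L2: Y=0.000-0.001722j on G[0,3]
R2: Y=0.001548+0.000j on G[1,2]
I1: z[1]−=0.0366, z[3]+=0.0366
R3: Y=0.1355+0.000j on G[0,1]
I2: z[1]−=0.00645, z[2]+=0.00645
R4: Y=0.005780+0.000j on G[2,3]
R5: Y=0.005848+0.000j on G[0,1]
I3: z[3]−=1.42, z[2]+=1.42
C1: Y=0.000+0.2584j on G[0,3]
I4: z[3]−=0.0646, z[2]+=0.0646
I5: z[1]−=0.00816, z[0]+=0.00816
I6: z[3]−=0.416, z[1]+=0.416
R6: Y=0.01032+0.000j on G[0,2]
C2: Y=0.000+0.1518j on G[2,1]
R7: Y=0.02283+0.000j on G[0,2]
R8: Y=0.0007874+0.000j on G[0,2]
R9: Y=0.0006536+0.000j on G[1,2]
R10: Y=0.0003623+0.000j on G[0,1]
V1: row V3−V1=2.18, i_V1 at 3,1
V2: row V0−V2=4.95, i_V2 at 0,2
solve → V1=-4.051+2.337j, V2=-4.950+0.000j, V3=-1.871+2.337j
aux → i_V1=-1.292+0.4729j, i_V2=-1.334-0.1489j

-4.051+2.337j V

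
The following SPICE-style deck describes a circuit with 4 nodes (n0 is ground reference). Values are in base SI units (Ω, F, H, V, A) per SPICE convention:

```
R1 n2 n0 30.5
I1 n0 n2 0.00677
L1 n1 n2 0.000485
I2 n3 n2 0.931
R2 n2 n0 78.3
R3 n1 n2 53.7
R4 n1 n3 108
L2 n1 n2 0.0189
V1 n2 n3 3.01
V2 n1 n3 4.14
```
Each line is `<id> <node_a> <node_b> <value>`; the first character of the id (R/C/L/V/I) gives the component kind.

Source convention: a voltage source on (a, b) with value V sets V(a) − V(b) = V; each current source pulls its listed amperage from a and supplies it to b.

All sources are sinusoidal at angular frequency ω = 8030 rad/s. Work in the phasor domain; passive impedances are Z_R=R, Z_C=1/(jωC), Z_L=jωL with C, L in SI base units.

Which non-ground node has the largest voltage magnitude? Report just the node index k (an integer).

Element admittances at ω=8030 rad/s:
  Y(R1) = 0.03279+0.000j S between n2,n0
  I1: injects 0.00677 A into n2 (from n0)
  Y(L1) = 0.000-0.2568j S between n1,n2
  I2: injects 0.931 A into n2 (from n3)
  Y(R2) = 0.01277+0.000j S between n2,n0
  Y(R3) = 0.01862+0.000j S between n1,n2
  Y(R4) = 0.009259+0.000j S between n1,n3
  Y(L2) = 0.000-0.006589j S between n1,n2
  V1: constraint V(n2)−V(n3) = 3.01
  V2: constraint V(n1)−V(n3) = 4.14
Assemble and solve the 5×5 MNA system:
  V(n1)=1.279+0.000j  V(n2)=0.1486+0.000j  V(n3)=-2.861+0.000j
  i(V1)=0.9520-0.2976j  i(V2)=-0.05938+0.2976j

3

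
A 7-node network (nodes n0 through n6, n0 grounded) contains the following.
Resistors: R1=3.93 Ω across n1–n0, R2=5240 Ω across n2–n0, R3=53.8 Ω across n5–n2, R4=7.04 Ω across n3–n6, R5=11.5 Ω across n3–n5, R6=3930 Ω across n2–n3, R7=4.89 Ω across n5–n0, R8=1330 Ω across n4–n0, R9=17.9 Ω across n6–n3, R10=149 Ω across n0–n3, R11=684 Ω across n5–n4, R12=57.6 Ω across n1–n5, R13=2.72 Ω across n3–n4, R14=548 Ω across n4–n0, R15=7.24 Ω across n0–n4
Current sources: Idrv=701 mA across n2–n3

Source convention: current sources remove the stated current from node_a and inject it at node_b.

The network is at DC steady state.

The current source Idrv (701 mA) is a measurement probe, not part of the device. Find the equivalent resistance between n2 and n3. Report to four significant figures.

MNA unknowns: 6 node voltages V₁..V_6
R1: Y=0.2545 on G[1,0]
R2: Y=0.0001908 on G[2,0]
R3: Y=0.01859 on G[5,2]
R4: Y=0.1420 on G[3,6]
R5: Y=0.08696 on G[3,5]
R6: Y=0.0002545 on G[2,3]
R7: Y=0.2045 on G[5,0]
R8: Y=0.0007519 on G[4,0]
R9: Y=0.05587 on G[6,3]
R10: Y=0.006711 on G[0,3]
R11: Y=0.001462 on G[5,4]
R12: Y=0.01736 on G[1,5]
R13: Y=0.3676 on G[3,4]
R14: Y=0.001825 on G[4,0]
R15: Y=0.1381 on G[0,4]
Idrv: z[2]−=0.701, z[3]+=0.701
solve → V1=-0.08846, V2=-38.15, V3=2.899, V4=2.086, V5=-1.385, V6=2.899

R_eq = 58.55 Ω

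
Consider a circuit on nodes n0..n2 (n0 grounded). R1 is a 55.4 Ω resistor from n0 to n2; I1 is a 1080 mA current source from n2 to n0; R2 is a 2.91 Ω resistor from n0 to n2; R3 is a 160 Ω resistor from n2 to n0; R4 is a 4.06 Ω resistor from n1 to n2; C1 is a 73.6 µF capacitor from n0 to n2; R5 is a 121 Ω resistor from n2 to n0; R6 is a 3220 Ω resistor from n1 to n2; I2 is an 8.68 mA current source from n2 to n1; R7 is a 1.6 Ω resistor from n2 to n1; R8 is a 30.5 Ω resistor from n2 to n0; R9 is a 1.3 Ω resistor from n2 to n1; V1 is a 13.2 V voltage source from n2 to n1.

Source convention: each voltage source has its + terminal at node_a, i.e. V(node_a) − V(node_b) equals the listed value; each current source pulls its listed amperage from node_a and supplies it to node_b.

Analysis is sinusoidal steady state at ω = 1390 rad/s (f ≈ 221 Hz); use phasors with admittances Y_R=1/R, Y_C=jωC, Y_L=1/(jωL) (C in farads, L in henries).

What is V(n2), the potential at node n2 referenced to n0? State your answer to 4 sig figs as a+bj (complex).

MNA unknowns: 2 node voltages V₁..V_2 plus 1 source current (V1)
R1: Y=0.01805+0.000j on G[0,2]
I1: z[2]−=1.08, z[0]+=1.08
R2: Y=0.3436+0.000j on G[0,2]
R3: Y=0.006250+0.000j on G[2,0]
R4: Y=0.2463+0.000j on G[1,2]
C1: Y=0.000+0.1023j on G[0,2]
R5: Y=0.008264+0.000j on G[2,0]
R6: Y=0.0003106+0.000j on G[1,2]
I2: z[2]−=0.00868, z[1]+=0.00868
R7: Y=0.6250+0.000j on G[2,1]
R8: Y=0.03279+0.000j on G[2,0]
R9: Y=0.7692+0.000j on G[2,1]
V1: row V2−V1=13.2, i_V1 at 2,1
solve → V1=-15.69+0.6216j, V2=-2.485+0.6216j
aux → i_V1=-21.67+0.000j

-2.485+0.6216j V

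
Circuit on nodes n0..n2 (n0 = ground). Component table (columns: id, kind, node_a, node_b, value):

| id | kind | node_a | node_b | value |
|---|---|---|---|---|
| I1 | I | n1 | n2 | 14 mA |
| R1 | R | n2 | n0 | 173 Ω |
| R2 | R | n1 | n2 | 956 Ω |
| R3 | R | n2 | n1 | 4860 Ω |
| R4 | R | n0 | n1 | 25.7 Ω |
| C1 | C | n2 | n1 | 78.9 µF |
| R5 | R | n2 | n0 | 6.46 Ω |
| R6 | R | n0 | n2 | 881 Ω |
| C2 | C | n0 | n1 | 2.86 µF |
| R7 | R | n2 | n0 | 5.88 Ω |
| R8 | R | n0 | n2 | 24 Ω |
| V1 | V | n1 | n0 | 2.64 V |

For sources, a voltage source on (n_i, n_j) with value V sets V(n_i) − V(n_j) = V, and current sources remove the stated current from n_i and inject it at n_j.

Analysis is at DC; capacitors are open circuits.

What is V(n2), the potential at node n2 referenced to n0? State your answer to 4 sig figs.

Apply KCL at each of the 2 non-ground nodes and solve the resulting linear system.
Node n1: branches {I1, R2, R3, R4, C1, C2, V1} → V_1 = 2.640
Node n2: branches {I1, R1, R2, R3, C1, R5, R6, R7, R8} → V_2 = 0.04618
Source currents: i(V1)=-0.1200

0.04618 V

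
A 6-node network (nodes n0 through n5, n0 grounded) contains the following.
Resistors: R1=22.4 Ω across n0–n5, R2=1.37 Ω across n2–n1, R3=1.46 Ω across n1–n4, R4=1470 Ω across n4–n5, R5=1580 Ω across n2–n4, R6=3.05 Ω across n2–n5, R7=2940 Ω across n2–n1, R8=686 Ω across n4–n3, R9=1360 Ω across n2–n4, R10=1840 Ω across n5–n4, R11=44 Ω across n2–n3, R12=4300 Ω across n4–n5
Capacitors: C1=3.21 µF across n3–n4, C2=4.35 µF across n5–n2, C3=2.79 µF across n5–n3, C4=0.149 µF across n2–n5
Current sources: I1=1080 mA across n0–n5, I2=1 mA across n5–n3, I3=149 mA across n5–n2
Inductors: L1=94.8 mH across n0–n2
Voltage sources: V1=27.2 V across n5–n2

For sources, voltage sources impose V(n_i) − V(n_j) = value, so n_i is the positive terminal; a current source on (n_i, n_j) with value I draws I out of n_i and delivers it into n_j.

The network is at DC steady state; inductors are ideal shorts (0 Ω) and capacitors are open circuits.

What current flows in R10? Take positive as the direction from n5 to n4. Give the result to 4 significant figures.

0.01472 A

Apply KCL at each of the 5 non-ground nodes and solve the resulting linear system.
Node n1: branches {R2, R3, R7} → V_1 = 0.05369
Node n2: branches {R2, R5, R6, R7, C2, R9, L1, R11, C4, I3, V1} → V_2 = 0.000
Node n3: branches {C1, C3, R8, I2, R11} → V_3 = 0.04803
Node n4: branches {C1, R3, R4, R5, R8, R9, R10, R12} → V_4 = 0.1109
Node n5: branches {R1, I1, R4, R6, C2, C3, I2, R10, C4, I3, R12, V1} → V_5 = 27.20
Source currents: i(L1)=0.1343, i(V1)=-9.242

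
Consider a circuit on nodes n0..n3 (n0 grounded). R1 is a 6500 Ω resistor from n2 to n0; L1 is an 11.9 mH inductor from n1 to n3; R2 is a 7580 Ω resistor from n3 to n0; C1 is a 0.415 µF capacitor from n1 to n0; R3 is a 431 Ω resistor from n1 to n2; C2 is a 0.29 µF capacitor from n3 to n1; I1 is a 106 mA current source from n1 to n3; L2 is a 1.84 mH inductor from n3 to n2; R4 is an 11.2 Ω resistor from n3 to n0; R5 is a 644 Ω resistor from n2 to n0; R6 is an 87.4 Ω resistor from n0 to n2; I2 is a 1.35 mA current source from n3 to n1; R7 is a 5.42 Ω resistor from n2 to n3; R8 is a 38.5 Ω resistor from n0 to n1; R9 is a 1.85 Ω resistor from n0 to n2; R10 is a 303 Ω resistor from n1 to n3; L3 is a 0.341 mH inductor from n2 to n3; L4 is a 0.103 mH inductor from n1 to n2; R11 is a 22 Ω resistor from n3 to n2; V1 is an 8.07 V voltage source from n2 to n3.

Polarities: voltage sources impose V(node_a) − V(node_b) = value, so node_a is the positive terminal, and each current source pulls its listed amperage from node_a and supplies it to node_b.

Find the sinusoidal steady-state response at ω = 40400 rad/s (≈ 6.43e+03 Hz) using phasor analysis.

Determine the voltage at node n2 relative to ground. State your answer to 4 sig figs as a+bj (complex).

1.046-0.003788j V

Element admittances at ω=40400 rad/s:
  Y(R1) = 0.0001538+0.000j S between n2,n0
  Y(L1) = 0.000-0.002080j S between n1,n3
  Y(R2) = 0.0001319+0.000j S between n3,n0
  Y(C1) = 0.000+0.01677j S between n1,n0
  Y(R3) = 0.002320+0.000j S between n1,n2
  Y(C2) = 0.000+0.01172j S between n3,n1
  I1: injects 0.106 A into n3 (from n1)
  Y(L2) = 0.000-0.01345j S between n3,n2
  Y(R4) = 0.08929+0.000j S between n3,n0
  Y(R5) = 0.001553+0.000j S between n2,n0
  Y(R6) = 0.01144+0.000j S between n0,n2
  I2: injects 0.00135 A into n1 (from n3)
  Y(R7) = 0.1845+0.000j S between n2,n3
  Y(R8) = 0.02597+0.000j S between n0,n1
  Y(R9) = 0.5405+0.000j S between n0,n2
  Y(R10) = 0.003300+0.000j S between n1,n3
  Y(L3) = 0.000-0.07259j S between n2,n3
  Y(L4) = 0.000-0.2403j S between n1,n2
  Y(R11) = 0.04545+0.000j S between n3,n2
  V1: constraint V(n2)−V(n3) = 8.07
Assemble and solve the 4×4 MNA system:
  V(n1)=1.374-0.7933j  V(n2)=1.046-0.003788j  V(n3)=-7.024-0.003788j
  i(V1)=-2.624+0.6157j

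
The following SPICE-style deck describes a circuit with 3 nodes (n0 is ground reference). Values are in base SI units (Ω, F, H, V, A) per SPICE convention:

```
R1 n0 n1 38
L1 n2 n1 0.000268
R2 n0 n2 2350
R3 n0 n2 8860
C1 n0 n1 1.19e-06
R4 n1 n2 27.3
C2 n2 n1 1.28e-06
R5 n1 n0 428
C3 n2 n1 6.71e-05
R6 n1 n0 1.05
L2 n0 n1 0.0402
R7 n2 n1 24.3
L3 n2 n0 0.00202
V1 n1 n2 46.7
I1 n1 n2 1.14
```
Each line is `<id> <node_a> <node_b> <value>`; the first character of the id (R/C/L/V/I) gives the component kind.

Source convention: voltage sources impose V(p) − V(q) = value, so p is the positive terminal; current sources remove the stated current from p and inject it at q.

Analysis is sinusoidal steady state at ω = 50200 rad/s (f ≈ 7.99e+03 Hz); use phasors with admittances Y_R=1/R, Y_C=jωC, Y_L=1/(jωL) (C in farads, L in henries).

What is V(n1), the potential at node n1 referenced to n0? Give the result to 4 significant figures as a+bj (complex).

0.002007-0.4693j V

Apply KCL at each of the 2 non-ground nodes and solve the resulting linear system.
Node n1: branches {R1, L1, C1, R4, C2, R5, C3, R6, L2, R7, V1, I1} → V_1 = 0.002007-0.4693j
Node n2: branches {L1, R2, R3, R4, C2, C3, R7, L3, V1, I1} → V_2 = -46.70-0.4693j
Source currents: i(V1)=-4.802-156.4j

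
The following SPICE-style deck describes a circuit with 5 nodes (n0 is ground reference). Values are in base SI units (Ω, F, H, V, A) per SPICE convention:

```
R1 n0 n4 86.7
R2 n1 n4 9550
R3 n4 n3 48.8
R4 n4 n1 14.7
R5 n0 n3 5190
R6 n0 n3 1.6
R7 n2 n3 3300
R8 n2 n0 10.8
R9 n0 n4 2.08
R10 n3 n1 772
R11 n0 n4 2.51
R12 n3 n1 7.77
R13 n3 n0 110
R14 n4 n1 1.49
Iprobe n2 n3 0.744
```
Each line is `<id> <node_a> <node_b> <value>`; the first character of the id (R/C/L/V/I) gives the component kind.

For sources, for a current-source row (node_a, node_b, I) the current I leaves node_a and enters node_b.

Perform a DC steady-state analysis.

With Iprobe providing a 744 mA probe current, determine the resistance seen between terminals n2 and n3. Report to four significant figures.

Apply KCL at each of the 4 non-ground nodes and solve the resulting linear system.
Node n1: branches {R2, R4, R10, R12, R14} → V_1 = 0.2561
Node n2: branches {R7, R8, Iprobe} → V_2 = -8.006
Node n3: branches {R3, R5, R6, R7, R10, R12, R13, Iprobe} → V_3 = 0.9903
Node n4: branches {R1, R2, R3, R4, R9, R11, R14} → V_4 = 0.1270

R_eq = 12.09 Ω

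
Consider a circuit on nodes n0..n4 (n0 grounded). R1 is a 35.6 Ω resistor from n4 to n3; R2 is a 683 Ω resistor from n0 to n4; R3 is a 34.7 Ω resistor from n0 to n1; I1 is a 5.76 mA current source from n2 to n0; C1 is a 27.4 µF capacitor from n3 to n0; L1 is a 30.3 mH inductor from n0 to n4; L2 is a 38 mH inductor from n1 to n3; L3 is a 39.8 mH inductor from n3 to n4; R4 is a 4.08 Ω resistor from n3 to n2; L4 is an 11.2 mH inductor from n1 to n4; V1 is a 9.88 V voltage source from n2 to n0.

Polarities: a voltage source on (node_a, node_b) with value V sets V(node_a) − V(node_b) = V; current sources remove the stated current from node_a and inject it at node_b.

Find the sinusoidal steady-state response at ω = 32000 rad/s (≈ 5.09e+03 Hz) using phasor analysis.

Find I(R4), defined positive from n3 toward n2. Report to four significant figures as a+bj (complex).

-2.243-0.6295j A

Element admittances at ω=32000 rad/s:
  Y(R1) = 0.02809+0.000j S between n4,n3
  Y(R2) = 0.001464+0.000j S between n0,n4
  Y(R3) = 0.02882+0.000j S between n0,n1
  I1: injects 0.00576 A into n0 (from n2)
  Y(C1) = 0.000+0.8768j S between n3,n0
  Y(L1) = 0.000-0.001031j S between n0,n4
  Y(L2) = 0.000-0.0008224j S between n1,n3
  Y(L3) = 0.000-0.0007852j S between n3,n4
  Y(R4) = 0.2451+0.000j S between n3,n2
  Y(L4) = 0.000-0.002790j S between n1,n4
  V1: constraint V(n2)−V(n0) = 9.88
Assemble and solve the 5×5 MNA system:
  V(n1)=-0.2758-0.1488j  V(n2)=9.880+0.000j  V(n3)=0.7278-2.569j  V(n4)=0.9655-2.284j
  i(V1)=-2.249-0.6295j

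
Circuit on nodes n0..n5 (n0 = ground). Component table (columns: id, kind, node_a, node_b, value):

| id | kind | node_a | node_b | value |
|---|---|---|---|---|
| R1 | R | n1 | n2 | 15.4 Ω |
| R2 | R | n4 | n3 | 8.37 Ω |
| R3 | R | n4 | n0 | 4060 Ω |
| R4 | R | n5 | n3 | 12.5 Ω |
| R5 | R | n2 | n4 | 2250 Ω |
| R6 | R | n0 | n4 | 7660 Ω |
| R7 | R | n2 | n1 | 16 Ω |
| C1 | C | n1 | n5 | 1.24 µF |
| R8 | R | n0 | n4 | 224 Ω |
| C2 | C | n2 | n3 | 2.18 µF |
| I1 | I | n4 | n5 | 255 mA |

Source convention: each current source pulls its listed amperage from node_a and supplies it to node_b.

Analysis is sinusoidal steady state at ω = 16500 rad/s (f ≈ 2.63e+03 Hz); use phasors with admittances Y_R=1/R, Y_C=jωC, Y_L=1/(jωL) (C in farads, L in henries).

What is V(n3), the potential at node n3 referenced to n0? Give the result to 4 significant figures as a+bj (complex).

2.122+0.0009639j V

Apply KCL at each of the 5 non-ground nodes and solve the resulting linear system.
Node n1: branches {R1, R7, C1} → V_1 = 3.285+0.04434j
Node n2: branches {R1, R5, R7, C2} → V_2 = 3.201-0.2591j
Node n3: branches {R2, R4, C2} → V_3 = 2.122+0.0009639j
Node n4: branches {R2, R3, R5, R6, R8, I1} → V_4 = 0.000+0.000j
Node n5: branches {R4, C1, I1} → V_5 = 5.175-0.4824j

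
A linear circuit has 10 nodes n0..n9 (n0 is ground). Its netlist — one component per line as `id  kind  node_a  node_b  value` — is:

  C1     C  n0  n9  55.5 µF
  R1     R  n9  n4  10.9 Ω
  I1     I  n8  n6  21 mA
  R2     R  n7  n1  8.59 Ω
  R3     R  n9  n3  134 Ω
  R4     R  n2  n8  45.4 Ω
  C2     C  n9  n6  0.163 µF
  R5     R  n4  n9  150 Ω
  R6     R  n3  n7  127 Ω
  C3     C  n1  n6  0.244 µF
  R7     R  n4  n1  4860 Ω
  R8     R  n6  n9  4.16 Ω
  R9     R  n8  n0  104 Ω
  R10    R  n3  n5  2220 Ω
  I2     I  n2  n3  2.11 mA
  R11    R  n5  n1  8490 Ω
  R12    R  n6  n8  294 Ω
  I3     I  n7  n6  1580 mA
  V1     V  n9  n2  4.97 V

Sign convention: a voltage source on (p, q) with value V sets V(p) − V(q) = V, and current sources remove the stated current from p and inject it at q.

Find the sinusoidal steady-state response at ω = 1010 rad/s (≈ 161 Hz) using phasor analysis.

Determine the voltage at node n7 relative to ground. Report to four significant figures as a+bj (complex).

MNA unknowns: 9 node voltages V₁..V_9 plus 1 source current (V1)
C1: Y=0.000+0.05606j on G[0,9]
R1: Y=0.09174+0.000j on G[9,4]
I1: z[8]−=0.021, z[6]+=0.021
R2: Y=0.1164+0.000j on G[7,1]
R3: Y=0.007463+0.000j on G[9,3]
R4: Y=0.02203+0.000j on G[2,8]
C2: Y=0.000+0.0001646j on G[9,6]
R5: Y=0.006667+0.000j on G[4,9]
R6: Y=0.007874+0.000j on G[3,7]
C3: Y=0.000+0.0002464j on G[1,6]
R7: Y=0.0002058+0.000j on G[4,1]
R8: Y=0.2404+0.000j on G[6,9]
R9: Y=0.009615+0.000j on G[8,0]
R10: Y=0.0004505+0.000j on G[3,5]
I2: z[2]−=0.00211, z[3]+=0.00211
R11: Y=0.0001178+0.000j on G[5,1]
R12: Y=0.003401+0.000j on G[6,8]
I3: z[7]−=1.58, z[6]+=1.58
V1: row V9−V2=4.97, i_V1 at 9,2
solve → V1=-386.6+24.08j, V2=-4.898-0.5215j, V3=-199.9+11.79j, V4=-0.7352-0.4702j, V5=-238.6+14.33j, V6=6.570-0.9219j, V7=-387.5+23.30j, V8=-3.040-0.4173j, V9=0.07158-0.5215j
aux → i_V1=-0.03881-0.002296j

-387.5+23.30j V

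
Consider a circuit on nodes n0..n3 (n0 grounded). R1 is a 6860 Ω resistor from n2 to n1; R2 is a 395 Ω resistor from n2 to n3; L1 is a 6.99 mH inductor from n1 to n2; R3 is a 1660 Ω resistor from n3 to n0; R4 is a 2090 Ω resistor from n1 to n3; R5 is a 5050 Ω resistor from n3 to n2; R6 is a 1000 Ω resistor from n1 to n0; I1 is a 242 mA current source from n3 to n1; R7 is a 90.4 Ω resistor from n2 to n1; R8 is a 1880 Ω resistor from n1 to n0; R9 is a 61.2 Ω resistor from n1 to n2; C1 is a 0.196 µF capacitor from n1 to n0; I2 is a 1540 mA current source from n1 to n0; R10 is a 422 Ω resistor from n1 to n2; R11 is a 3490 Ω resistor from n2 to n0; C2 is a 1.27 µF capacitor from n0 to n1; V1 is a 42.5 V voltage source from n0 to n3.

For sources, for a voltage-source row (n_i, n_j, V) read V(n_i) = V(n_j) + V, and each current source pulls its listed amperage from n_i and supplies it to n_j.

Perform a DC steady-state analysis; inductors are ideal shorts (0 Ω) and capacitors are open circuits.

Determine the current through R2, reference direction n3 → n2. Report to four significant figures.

0.6148 A

Element admittances at DC:
  Y(R1) = 0.0001458 S between n2,n1
  Y(R2) = 0.002532 S between n2,n3
  L1: short n1↔n2 (DC inductor)
  Y(R3) = 0.0006024 S between n3,n0
  Y(R4) = 0.0004785 S between n1,n3
  Y(R5) = 0.0001980 S between n3,n2
  Y(R6) = 0.001000 S between n1,n0
  I1: injects 0.242 A into n1 (from n3)
  Y(R7) = 0.01106 S between n2,n1
  Y(R8) = 0.0005319 S between n1,n0
  Y(R9) = 0.01634 S between n1,n2
  Y(C1) = 0.000 S between n1,n0
  I2: injects 1.54 A into n0 (from n1)
  Y(R10) = 0.002370 S between n1,n2
  Y(R11) = 0.0002865 S between n2,n0
  Y(C2) = 0.000 S between n0,n1
  V1: constraint V(n0)−V(n3) = 42.5
Assemble and solve the 5×5 MNA system:
  V(n1)=-285.4  V(n2)=-285.4  V(n3)=-42.50
  i(L1)=-0.7447  i(V1)=0.9955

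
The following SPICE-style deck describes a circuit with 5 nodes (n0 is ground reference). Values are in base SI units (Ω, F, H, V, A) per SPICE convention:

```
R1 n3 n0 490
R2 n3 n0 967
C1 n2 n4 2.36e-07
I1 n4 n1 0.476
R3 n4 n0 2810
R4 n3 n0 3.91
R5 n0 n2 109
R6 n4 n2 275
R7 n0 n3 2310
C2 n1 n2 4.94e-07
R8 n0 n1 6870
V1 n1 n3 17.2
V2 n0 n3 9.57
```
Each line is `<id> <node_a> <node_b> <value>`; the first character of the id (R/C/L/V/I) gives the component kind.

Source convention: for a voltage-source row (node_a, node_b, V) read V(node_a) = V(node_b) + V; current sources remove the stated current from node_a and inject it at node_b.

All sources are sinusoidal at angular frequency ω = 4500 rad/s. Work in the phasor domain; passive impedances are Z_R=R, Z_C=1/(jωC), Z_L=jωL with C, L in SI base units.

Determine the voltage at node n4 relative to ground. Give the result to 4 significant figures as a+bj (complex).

-151.4+38.62j V

MNA unknowns: 4 node voltages V₁..V_4 plus 2 source currents (V1, V2)
R1: Y=0.002041+0.000j on G[3,0]
R2: Y=0.001034+0.000j on G[3,0]
C1: Y=0.000+0.001062j on G[2,4]
I1: z[4]−=0.476, z[1]+=0.476
R3: Y=0.0003559+0.000j on G[4,0]
R4: Y=0.2558+0.000j on G[3,0]
R5: Y=0.009174+0.000j on G[0,2]
R6: Y=0.003636+0.000j on G[4,2]
R7: Y=0.0004329+0.000j on G[0,3]
C2: Y=0.000+0.002223j on G[1,2]
R8: Y=0.0001456+0.000j on G[0,1]
V1: row V1−V3=17.2, i_V1 at 1,3
V2: row V0−V3=9.57, i_V2 at 0,3
solve → V1=7.630+0.000j, V2=-43.38+10.86j, V3=-9.570+0.000j, V4=-151.4+38.62j
aux → i_V1=0.4507-0.1134j, i_V2=-2.932+0.1134j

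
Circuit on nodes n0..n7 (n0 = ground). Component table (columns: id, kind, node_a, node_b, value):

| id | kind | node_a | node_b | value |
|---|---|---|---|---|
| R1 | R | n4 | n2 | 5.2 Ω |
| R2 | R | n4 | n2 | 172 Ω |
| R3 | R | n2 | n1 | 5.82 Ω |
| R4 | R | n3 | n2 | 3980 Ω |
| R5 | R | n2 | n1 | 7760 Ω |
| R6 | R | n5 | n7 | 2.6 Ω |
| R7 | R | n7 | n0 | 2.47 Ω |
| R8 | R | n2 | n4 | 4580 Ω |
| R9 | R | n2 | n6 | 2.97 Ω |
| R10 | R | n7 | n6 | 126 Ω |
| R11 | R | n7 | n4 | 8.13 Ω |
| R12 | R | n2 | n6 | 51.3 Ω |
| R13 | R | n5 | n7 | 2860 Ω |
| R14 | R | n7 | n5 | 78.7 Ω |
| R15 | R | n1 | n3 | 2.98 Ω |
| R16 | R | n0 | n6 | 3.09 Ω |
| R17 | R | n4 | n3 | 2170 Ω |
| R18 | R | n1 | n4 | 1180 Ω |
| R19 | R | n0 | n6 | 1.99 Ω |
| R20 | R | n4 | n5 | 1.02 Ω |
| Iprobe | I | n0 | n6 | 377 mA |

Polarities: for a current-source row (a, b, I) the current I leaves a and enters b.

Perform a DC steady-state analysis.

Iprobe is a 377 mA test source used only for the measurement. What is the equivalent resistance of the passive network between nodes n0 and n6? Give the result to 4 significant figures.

R_eq = 1.099 Ω

Element admittances at DC:
  Y(R1) = 0.1923 S between n4,n2
  Y(R2) = 0.005814 S between n4,n2
  Y(R3) = 0.1718 S between n2,n1
  Y(R4) = 0.0002513 S between n3,n2
  Y(R5) = 0.0001289 S between n2,n1
  Y(R6) = 0.3846 S between n5,n7
  Y(R7) = 0.4049 S between n7,n0
  Y(R8) = 0.0002183 S between n2,n4
  Y(R9) = 0.3367 S between n2,n6
  Y(R10) = 0.007937 S between n7,n6
  Y(R11) = 0.1230 S between n7,n4
  Y(R12) = 0.01949 S between n2,n6
  Y(R13) = 0.0003497 S between n5,n7
  Y(R14) = 0.01271 S between n7,n5
  Y(R15) = 0.3356 S between n1,n3
  Y(R16) = 0.3236 S between n0,n6
  Y(R17) = 0.0004608 S between n4,n3
  Y(R18) = 0.0008475 S between n1,n4
  Y(R19) = 0.5025 S between n0,n6
  Y(R20) = 0.9804 S between n4,n5
  Iprobe: injects 0.377 A into n6 (from n0)
Assemble and solve the 7×7 MNA system:
  V(n1)=0.3234  V(n2)=0.3246  V(n3)=0.3232  V(n4)=0.1643  V(n5)=0.1416  V(n6)=0.4144  V(n7)=0.08549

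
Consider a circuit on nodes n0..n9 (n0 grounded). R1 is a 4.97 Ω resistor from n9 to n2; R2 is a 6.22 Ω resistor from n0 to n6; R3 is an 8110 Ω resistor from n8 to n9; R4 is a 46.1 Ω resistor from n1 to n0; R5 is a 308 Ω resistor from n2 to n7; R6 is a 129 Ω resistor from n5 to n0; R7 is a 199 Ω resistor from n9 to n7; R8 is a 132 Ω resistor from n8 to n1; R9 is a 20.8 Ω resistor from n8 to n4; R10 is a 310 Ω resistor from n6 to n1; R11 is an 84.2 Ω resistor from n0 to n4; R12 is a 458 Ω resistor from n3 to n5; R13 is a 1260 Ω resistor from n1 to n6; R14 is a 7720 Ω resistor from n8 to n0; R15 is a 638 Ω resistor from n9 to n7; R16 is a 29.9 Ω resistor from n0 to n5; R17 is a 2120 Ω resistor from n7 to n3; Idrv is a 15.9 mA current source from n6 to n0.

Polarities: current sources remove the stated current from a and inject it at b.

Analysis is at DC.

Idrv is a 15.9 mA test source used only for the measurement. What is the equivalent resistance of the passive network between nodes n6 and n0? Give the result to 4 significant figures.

Apply KCL at each of the 9 non-ground nodes and solve the resulting linear system.
Node n1: branches {R4, R8, R10, R13} → V_1 = -0.01298
Node n2: branches {R1, R5} → V_2 = -0.001419
Node n3: branches {R12, R17} → V_3 = -0.0002532
Node n4: branches {R9, R11} → V_4 = -0.004553
Node n5: branches {R6, R12, R16} → V_5 = -1.274e-05
Node n6: branches {R2, R10, R13, Idrv} → V_6 = -0.09680
Node n7: branches {R5, R7, R15, R17} → V_7 = -0.001366
Node n8: branches {R3, R8, R9, R14} → V_8 = -0.005677
Node n9: branches {R1, R3, R7, R15} → V_9 = -0.001420

R_eq = 6.088 Ω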